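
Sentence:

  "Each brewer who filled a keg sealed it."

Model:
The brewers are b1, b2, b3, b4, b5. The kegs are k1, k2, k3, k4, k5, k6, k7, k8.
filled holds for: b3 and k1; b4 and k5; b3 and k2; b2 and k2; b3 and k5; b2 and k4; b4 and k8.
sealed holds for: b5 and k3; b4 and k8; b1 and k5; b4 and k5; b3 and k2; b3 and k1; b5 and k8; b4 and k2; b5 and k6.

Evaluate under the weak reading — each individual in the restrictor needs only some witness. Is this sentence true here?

"it" takes "a keg" as antecedent — a donkey pronoun bound across the clause boundary.
Weak reading: every brewer b with some filled-keg has at least one filled-keg k such that sealed(b,k).
Per brewer: b2:✗  b3:✓  b4:✓
b2 has no witness among its filled-kegs.

False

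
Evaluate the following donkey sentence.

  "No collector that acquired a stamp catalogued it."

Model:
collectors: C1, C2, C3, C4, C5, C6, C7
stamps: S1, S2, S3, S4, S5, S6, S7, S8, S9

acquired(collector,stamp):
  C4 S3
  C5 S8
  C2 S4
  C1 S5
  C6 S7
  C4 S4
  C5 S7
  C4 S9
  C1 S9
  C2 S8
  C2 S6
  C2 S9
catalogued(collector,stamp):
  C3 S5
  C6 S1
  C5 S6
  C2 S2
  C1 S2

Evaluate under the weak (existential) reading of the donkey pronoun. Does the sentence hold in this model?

True

"it" takes "a stamp" as antecedent — a donkey pronoun bound across the clause boundary.
Truth condition: for no (c,s) with acquired(c,s) does catalogued(c,s) hold.
Restrictor pairs — does the scope hold? (C1,S5):fails  (C1,S9):fails  (C2,S4):fails  (C2,S6):fails  (C2,S8):fails  (C2,S9):fails  (C4,S3):fails  (C4,S4):fails  (C4,S9):fails  (C5,S7):fails  (C5,S8):fails  (C6,S7):fails
Scope holds for no restrictor pair, so the sentence is true.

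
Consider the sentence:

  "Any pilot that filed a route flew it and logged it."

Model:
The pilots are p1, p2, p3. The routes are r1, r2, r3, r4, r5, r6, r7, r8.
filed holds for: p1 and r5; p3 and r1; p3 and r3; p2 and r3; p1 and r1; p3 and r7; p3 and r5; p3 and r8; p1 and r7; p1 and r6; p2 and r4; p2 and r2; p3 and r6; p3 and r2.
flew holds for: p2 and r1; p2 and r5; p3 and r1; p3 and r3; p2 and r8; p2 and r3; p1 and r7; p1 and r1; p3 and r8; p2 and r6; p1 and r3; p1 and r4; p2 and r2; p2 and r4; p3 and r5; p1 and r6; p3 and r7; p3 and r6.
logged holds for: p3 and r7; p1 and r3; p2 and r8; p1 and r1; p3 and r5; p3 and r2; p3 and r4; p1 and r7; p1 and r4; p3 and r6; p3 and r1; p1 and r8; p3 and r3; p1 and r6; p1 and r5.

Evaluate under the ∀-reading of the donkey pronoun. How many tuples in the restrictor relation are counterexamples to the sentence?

"it" takes "a route" as antecedent — a donkey pronoun bound across the clause boundary.
Strong reading: for every (p,r) with filed(p,r), flew(p,r) ∧ logged(p,r).
Restrictor pairs: (p1,r1) ✓  (p1,r5) ✗  (p1,r6) ✓  (p1,r7) ✓  (p2,r2) ✗  (p2,r3) ✗  (p2,r4) ✗  (p3,r1) ✓  (p3,r2) ✗  (p3,r3) ✓  (p3,r5) ✓  (p3,r6) ✓  (p3,r7) ✓  (p3,r8) ✗
Counterexamples (restrictor pairs failing the scope): 6.

6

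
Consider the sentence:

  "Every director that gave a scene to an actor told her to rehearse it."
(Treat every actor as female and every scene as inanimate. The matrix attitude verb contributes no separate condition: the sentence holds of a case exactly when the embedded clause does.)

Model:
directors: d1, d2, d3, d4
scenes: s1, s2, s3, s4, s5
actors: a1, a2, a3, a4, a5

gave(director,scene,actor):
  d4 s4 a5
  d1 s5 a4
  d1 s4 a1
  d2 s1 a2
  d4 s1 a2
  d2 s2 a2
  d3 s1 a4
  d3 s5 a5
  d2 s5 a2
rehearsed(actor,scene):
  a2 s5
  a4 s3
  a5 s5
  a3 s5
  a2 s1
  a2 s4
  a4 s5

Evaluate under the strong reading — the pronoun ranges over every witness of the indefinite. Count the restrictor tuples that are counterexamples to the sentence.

"her" takes "an actor" as antecedent and "it" takes "a scene"; both are donkey pronouns co-varying with the restrictor.
Strong reading: for every (d,s,a) with gave(d,s,a), rehearsed(a,s).
Restrictor triples: (d1,s4,a1)→rehearsed(a1,s4) ✗  (d1,s5,a4)→rehearsed(a4,s5) ✓  (d2,s1,a2)→rehearsed(a2,s1) ✓  (d2,s2,a2)→rehearsed(a2,s2) ✗  (d2,s5,a2)→rehearsed(a2,s5) ✓  (d3,s1,a4)→rehearsed(a4,s1) ✗  (d3,s5,a5)→rehearsed(a5,s5) ✓  (d4,s1,a2)→rehearsed(a2,s1) ✓  (d4,s4,a5)→rehearsed(a5,s4) ✗
Counterexamples (restrictor triples failing the scope): 4.

4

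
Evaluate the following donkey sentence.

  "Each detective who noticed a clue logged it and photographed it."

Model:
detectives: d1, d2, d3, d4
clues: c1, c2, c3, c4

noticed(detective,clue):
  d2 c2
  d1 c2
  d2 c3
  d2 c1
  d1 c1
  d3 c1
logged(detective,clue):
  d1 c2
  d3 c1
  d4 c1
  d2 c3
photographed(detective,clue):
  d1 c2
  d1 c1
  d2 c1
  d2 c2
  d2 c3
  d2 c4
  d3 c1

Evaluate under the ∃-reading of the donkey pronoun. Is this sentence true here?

"it" takes "a clue" as antecedent — a donkey pronoun bound across the clause boundary.
Weak reading: every detective d with some noticed-clue has at least one noticed-clue c such that logged(d,c) ∧ photographed(d,c).
Per detective: d1:✓  d2:✓  d3:✓
Every detective in the restrictor has a witness.

True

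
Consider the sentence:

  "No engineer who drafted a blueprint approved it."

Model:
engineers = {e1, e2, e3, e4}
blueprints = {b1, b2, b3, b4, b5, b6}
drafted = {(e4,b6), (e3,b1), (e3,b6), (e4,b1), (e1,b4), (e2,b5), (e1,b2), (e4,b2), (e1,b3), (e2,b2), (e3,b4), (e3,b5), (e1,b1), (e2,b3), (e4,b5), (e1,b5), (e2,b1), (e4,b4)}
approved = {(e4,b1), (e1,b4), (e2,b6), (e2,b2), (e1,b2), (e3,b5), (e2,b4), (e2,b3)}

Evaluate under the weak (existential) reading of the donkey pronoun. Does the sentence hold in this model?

False

"it" takes "a blueprint" as antecedent — a donkey pronoun bound across the clause boundary.
Truth condition: for no (e,b) with drafted(e,b) does approved(e,b) hold.
Restrictor pairs — does the scope hold? (e1,b1):fails  (e1,b2):holds  (e1,b3):fails  (e1,b4):holds  (e1,b5):fails  (e2,b1):fails  (e2,b2):holds  (e2,b3):holds  (e2,b5):fails  (e3,b1):fails  (e3,b4):fails  (e3,b5):holds  (e3,b6):fails  (e4,b1):holds  (e4,b2):fails  (e4,b4):fails  (e4,b5):fails  (e4,b6):fails
Scope holds for 6 pair(s), so the sentence is false.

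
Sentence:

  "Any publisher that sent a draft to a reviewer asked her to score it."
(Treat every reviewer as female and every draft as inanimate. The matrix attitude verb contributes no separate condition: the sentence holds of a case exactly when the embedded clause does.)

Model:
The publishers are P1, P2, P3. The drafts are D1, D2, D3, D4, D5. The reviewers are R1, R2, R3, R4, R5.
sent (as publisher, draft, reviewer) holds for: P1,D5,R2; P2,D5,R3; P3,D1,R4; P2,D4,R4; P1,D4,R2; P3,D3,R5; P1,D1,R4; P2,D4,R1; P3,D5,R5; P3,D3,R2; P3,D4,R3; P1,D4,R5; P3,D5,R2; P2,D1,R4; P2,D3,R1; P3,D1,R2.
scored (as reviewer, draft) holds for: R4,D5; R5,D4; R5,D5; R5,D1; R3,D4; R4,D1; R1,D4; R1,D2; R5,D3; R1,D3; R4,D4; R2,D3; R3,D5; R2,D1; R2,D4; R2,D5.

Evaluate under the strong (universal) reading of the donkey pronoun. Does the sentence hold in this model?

"her" takes "a reviewer" as antecedent and "it" takes "a draft"; both are donkey pronouns co-varying with the restrictor.
Strong reading: for every (p,d,r) with sent(p,d,r), scored(r,d).
Restrictor triples: (P1,D1,R4)→scored(R4,D1) ✓  (P1,D4,R2)→scored(R2,D4) ✓  (P1,D4,R5)→scored(R5,D4) ✓  (P1,D5,R2)→scored(R2,D5) ✓  (P2,D1,R4)→scored(R4,D1) ✓  (P2,D3,R1)→scored(R1,D3) ✓  (P2,D4,R1)→scored(R1,D4) ✓  (P2,D4,R4)→scored(R4,D4) ✓  (P2,D5,R3)→scored(R3,D5) ✓  (P3,D1,R2)→scored(R2,D1) ✓  (P3,D1,R4)→scored(R4,D1) ✓  (P3,D3,R2)→scored(R2,D3) ✓  (P3,D3,R5)→scored(R5,D3) ✓  (P3,D4,R3)→scored(R3,D4) ✓  (P3,D5,R2)→scored(R2,D5) ✓  (P3,D5,R5)→scored(R5,D5) ✓
Every restrictor triple satisfies the scope.

True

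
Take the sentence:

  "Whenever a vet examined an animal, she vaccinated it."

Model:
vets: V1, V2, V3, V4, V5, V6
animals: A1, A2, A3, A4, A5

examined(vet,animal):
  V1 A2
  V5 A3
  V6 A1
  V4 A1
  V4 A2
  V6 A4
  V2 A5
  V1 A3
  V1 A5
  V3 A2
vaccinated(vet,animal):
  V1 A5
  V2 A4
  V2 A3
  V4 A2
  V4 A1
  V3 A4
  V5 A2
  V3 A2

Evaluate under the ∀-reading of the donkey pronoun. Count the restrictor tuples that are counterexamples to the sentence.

"it" takes "an animal" as antecedent — a donkey pronoun bound across the clause boundary.
Strong reading: for every (v,a) with examined(v,a), vaccinated(v,a).
Restrictor pairs: (V1,A2) ✗  (V1,A3) ✗  (V1,A5) ✓  (V2,A5) ✗  (V3,A2) ✓  (V4,A1) ✓  (V4,A2) ✓  (V5,A3) ✗  (V6,A1) ✗  (V6,A4) ✗
Counterexamples (restrictor pairs failing the scope): 6.

6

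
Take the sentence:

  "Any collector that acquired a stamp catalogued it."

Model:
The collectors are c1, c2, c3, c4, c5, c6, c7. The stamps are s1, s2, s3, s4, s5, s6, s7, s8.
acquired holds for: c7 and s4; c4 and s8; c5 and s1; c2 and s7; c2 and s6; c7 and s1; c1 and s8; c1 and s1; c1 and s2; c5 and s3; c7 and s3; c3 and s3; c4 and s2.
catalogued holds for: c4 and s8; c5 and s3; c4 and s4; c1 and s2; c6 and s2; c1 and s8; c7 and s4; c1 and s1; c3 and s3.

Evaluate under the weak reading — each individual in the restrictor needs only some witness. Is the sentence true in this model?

"it" takes "a stamp" as antecedent — a donkey pronoun bound across the clause boundary.
Weak reading: every collector c with some acquired-stamp has at least one acquired-stamp s such that catalogued(c,s).
Per collector: c1:✓  c2:✗  c3:✓  c4:✓  c5:✓  c7:✓
c2 has no witness among its acquired-stamps.

False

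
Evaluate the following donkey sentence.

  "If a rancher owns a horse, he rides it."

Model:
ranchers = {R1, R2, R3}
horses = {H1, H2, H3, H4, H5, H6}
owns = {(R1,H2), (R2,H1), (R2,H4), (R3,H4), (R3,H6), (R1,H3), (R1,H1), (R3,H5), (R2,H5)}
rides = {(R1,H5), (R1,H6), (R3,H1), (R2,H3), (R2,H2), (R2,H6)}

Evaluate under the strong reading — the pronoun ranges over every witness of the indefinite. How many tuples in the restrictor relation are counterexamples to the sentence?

"it" takes "a horse" as antecedent — a donkey pronoun bound across the clause boundary.
Strong reading: for every (r,h) with owns(r,h), rides(r,h).
Restrictor pairs: (R1,H1) ✗  (R1,H2) ✗  (R1,H3) ✗  (R2,H1) ✗  (R2,H4) ✗  (R2,H5) ✗  (R3,H4) ✗  (R3,H5) ✗  (R3,H6) ✗
Counterexamples (restrictor pairs failing the scope): 9.

9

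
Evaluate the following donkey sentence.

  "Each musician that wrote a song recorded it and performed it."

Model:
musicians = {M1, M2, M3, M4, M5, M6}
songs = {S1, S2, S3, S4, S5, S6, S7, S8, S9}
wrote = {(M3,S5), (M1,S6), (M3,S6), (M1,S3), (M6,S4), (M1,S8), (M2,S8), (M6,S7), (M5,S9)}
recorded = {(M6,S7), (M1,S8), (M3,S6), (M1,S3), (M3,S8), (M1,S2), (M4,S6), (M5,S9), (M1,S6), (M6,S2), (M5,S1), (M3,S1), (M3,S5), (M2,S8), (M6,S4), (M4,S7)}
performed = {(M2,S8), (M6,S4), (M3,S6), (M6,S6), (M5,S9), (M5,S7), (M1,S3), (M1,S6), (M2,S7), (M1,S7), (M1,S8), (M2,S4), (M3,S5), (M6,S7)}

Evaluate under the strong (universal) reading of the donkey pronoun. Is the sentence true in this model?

True

"it" takes "a song" as antecedent — a donkey pronoun bound across the clause boundary.
Strong reading: for every (m,s) with wrote(m,s), recorded(m,s) ∧ performed(m,s).
Restrictor pairs: (M1,S3) ✓  (M1,S6) ✓  (M1,S8) ✓  (M2,S8) ✓  (M3,S5) ✓  (M3,S6) ✓  (M5,S9) ✓  (M6,S4) ✓  (M6,S7) ✓
Every restrictor pair satisfies the scope.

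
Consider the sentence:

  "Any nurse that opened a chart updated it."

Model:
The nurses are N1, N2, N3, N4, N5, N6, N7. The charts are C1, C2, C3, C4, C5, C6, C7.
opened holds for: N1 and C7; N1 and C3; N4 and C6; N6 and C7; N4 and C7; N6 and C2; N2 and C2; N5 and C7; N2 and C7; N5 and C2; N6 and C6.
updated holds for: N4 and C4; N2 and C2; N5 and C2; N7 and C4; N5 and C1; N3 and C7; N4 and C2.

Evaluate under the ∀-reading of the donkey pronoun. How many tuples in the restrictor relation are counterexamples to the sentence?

9

"it" takes "a chart" as antecedent — a donkey pronoun bound across the clause boundary.
Strong reading: for every (n,c) with opened(n,c), updated(n,c).
Restrictor pairs: (N1,C3) ✗  (N1,C7) ✗  (N2,C2) ✓  (N2,C7) ✗  (N4,C6) ✗  (N4,C7) ✗  (N5,C2) ✓  (N5,C7) ✗  (N6,C2) ✗  (N6,C6) ✗  (N6,C7) ✗
Counterexamples (restrictor pairs failing the scope): 9.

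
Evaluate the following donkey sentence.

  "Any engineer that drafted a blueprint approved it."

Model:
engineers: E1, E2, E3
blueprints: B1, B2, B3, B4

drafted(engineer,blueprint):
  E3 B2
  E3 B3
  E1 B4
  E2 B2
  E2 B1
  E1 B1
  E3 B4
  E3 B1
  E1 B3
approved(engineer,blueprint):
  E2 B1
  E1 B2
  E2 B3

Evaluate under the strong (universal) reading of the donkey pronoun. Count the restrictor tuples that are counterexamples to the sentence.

8

"it" takes "a blueprint" as antecedent — a donkey pronoun bound across the clause boundary.
Strong reading: for every (e,b) with drafted(e,b), approved(e,b).
Restrictor pairs: (E1,B1) ✗  (E1,B3) ✗  (E1,B4) ✗  (E2,B1) ✓  (E2,B2) ✗  (E3,B1) ✗  (E3,B2) ✗  (E3,B3) ✗  (E3,B4) ✗
Counterexamples (restrictor pairs failing the scope): 8.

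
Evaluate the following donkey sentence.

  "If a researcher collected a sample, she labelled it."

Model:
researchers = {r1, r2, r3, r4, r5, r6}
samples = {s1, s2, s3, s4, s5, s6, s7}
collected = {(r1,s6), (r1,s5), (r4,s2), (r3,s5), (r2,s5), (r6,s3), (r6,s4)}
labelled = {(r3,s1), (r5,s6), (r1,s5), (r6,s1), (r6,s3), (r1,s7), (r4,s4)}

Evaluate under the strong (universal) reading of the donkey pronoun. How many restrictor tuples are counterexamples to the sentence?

5

"it" takes "a sample" as antecedent — a donkey pronoun bound across the clause boundary.
Strong reading: for every (r,s) with collected(r,s), labelled(r,s).
Restrictor pairs: (r1,s5) ✓  (r1,s6) ✗  (r2,s5) ✗  (r3,s5) ✗  (r4,s2) ✗  (r6,s3) ✓  (r6,s4) ✗
Counterexamples (restrictor pairs failing the scope): 5.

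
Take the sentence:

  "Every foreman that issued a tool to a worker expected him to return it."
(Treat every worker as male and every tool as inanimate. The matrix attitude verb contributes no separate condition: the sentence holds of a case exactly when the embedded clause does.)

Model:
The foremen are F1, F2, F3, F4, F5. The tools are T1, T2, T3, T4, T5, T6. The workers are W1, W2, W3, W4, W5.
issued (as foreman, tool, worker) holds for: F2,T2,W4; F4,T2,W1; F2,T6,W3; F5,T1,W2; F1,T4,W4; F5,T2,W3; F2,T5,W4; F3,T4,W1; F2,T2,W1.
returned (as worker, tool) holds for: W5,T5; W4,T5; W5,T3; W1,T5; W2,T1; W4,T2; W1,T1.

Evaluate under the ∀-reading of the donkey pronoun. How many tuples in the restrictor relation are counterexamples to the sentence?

6

"him" takes "a worker" as antecedent and "it" takes "a tool"; both are donkey pronouns co-varying with the restrictor.
Strong reading: for every (f,t,w) with issued(f,t,w), returned(w,t).
Restrictor triples: (F1,T4,W4)→returned(W4,T4) ✗  (F2,T2,W1)→returned(W1,T2) ✗  (F2,T2,W4)→returned(W4,T2) ✓  (F2,T5,W4)→returned(W4,T5) ✓  (F2,T6,W3)→returned(W3,T6) ✗  (F3,T4,W1)→returned(W1,T4) ✗  (F4,T2,W1)→returned(W1,T2) ✗  (F5,T1,W2)→returned(W2,T1) ✓  (F5,T2,W3)→returned(W3,T2) ✗
Counterexamples (restrictor triples failing the scope): 6.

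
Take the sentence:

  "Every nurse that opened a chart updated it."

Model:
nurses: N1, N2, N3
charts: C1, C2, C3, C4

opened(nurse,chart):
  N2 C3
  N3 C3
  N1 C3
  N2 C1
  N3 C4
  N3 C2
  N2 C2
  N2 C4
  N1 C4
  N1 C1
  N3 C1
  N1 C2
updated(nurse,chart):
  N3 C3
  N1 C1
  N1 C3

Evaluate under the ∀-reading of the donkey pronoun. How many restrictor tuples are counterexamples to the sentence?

"it" takes "a chart" as antecedent — a donkey pronoun bound across the clause boundary.
Strong reading: for every (n,c) with opened(n,c), updated(n,c).
Restrictor pairs: (N1,C1) ✓  (N1,C2) ✗  (N1,C3) ✓  (N1,C4) ✗  (N2,C1) ✗  (N2,C2) ✗  (N2,C3) ✗  (N2,C4) ✗  (N3,C1) ✗  (N3,C2) ✗  (N3,C3) ✓  (N3,C4) ✗
Counterexamples (restrictor pairs failing the scope): 9.

9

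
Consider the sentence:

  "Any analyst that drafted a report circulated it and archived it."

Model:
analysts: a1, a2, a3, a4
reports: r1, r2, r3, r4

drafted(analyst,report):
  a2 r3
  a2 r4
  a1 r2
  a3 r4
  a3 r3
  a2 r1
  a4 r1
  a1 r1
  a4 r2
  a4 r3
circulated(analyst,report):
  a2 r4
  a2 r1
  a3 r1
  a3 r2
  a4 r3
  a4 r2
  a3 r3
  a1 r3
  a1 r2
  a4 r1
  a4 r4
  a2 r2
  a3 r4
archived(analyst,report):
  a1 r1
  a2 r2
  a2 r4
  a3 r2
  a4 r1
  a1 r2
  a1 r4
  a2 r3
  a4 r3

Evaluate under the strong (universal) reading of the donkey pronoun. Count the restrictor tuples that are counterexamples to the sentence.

6

"it" takes "a report" as antecedent — a donkey pronoun bound across the clause boundary.
Strong reading: for every (a,r) with drafted(a,r), circulated(a,r) ∧ archived(a,r).
Restrictor pairs: (a1,r1) ✗  (a1,r2) ✓  (a2,r1) ✗  (a2,r3) ✗  (a2,r4) ✓  (a3,r3) ✗  (a3,r4) ✗  (a4,r1) ✓  (a4,r2) ✗  (a4,r3) ✓
Counterexamples (restrictor pairs failing the scope): 6.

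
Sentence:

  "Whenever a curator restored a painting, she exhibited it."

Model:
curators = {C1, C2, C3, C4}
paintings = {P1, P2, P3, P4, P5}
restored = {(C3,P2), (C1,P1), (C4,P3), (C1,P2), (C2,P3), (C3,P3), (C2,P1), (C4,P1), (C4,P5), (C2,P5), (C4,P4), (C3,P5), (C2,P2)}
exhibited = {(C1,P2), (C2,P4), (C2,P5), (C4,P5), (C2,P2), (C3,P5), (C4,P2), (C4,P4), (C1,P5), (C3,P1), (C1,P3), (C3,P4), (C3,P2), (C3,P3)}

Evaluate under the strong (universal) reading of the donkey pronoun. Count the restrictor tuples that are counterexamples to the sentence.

"it" takes "a painting" as antecedent — a donkey pronoun bound across the clause boundary.
Strong reading: for every (c,p) with restored(c,p), exhibited(c,p).
Restrictor pairs: (C1,P1) ✗  (C1,P2) ✓  (C2,P1) ✗  (C2,P2) ✓  (C2,P3) ✗  (C2,P5) ✓  (C3,P2) ✓  (C3,P3) ✓  (C3,P5) ✓  (C4,P1) ✗  (C4,P3) ✗  (C4,P4) ✓  (C4,P5) ✓
Counterexamples (restrictor pairs failing the scope): 5.

5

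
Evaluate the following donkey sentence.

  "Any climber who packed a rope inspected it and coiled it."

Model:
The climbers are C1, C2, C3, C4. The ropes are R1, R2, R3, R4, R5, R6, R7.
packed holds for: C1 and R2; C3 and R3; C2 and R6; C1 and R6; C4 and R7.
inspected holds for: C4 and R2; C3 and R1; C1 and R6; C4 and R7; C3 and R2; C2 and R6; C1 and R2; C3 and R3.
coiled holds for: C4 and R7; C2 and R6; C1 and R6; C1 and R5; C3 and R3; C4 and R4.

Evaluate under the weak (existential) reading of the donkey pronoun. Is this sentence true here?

True

"it" takes "a rope" as antecedent — a donkey pronoun bound across the clause boundary.
Weak reading: every climber c with some packed-rope has at least one packed-rope r such that inspected(c,r) ∧ coiled(c,r).
Per climber: C1:✓  C2:✓  C3:✓  C4:✓
Every climber in the restrictor has a witness.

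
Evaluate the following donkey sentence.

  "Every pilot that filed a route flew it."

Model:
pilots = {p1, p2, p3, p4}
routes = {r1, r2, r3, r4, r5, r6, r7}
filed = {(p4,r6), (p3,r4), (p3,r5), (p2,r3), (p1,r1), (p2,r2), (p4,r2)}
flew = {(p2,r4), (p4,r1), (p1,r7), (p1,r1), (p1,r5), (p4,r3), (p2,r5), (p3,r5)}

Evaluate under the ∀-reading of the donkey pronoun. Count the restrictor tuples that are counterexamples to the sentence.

5

"it" takes "a route" as antecedent — a donkey pronoun bound across the clause boundary.
Strong reading: for every (p,r) with filed(p,r), flew(p,r).
Restrictor pairs: (p1,r1) ✓  (p2,r2) ✗  (p2,r3) ✗  (p3,r4) ✗  (p3,r5) ✓  (p4,r2) ✗  (p4,r6) ✗
Counterexamples (restrictor pairs failing the scope): 5.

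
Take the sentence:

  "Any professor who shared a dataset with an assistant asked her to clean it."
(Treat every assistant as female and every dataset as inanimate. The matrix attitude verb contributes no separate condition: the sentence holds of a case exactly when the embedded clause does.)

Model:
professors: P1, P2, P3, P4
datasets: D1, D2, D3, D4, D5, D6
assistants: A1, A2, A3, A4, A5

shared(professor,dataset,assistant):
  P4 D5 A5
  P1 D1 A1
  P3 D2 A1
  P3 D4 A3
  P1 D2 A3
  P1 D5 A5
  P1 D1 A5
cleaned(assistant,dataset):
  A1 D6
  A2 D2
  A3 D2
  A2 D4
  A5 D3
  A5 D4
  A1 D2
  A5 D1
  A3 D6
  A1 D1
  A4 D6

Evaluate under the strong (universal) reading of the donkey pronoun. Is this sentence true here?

False

"her" takes "an assistant" as antecedent and "it" takes "a dataset"; both are donkey pronouns co-varying with the restrictor.
Strong reading: for every (p,d,a) with shared(p,d,a), cleaned(a,d).
Restrictor triples: (P1,D1,A1)→cleaned(A1,D1) ✓  (P1,D1,A5)→cleaned(A5,D1) ✓  (P1,D2,A3)→cleaned(A3,D2) ✓  (P1,D5,A5)→cleaned(A5,D5) ✗  (P3,D2,A1)→cleaned(A1,D2) ✓  (P3,D4,A3)→cleaned(A3,D4) ✗  (P4,D5,A5)→cleaned(A5,D5) ✗
Counterexample: (P1,D5,A5) — cleaned(A5,D5) does not hold.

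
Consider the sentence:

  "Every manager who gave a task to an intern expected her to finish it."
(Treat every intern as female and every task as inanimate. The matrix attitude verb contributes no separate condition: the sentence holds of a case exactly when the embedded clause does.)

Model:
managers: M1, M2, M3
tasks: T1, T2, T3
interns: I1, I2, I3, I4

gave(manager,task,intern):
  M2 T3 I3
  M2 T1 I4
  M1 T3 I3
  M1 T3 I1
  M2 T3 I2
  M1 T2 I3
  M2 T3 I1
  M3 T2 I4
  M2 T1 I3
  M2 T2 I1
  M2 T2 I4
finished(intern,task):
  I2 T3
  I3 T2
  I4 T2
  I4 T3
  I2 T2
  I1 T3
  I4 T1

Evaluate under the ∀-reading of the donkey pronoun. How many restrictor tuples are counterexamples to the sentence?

"her" takes "an intern" as antecedent and "it" takes "a task"; both are donkey pronouns co-varying with the restrictor.
Strong reading: for every (m,t,i) with gave(m,t,i), finished(i,t).
Restrictor triples: (M1,T2,I3)→finished(I3,T2) ✓  (M1,T3,I1)→finished(I1,T3) ✓  (M1,T3,I3)→finished(I3,T3) ✗  (M2,T1,I3)→finished(I3,T1) ✗  (M2,T1,I4)→finished(I4,T1) ✓  (M2,T2,I1)→finished(I1,T2) ✗  (M2,T2,I4)→finished(I4,T2) ✓  (M2,T3,I1)→finished(I1,T3) ✓  (M2,T3,I2)→finished(I2,T3) ✓  (M2,T3,I3)→finished(I3,T3) ✗  (M3,T2,I4)→finished(I4,T2) ✓
Counterexamples (restrictor triples failing the scope): 4.

4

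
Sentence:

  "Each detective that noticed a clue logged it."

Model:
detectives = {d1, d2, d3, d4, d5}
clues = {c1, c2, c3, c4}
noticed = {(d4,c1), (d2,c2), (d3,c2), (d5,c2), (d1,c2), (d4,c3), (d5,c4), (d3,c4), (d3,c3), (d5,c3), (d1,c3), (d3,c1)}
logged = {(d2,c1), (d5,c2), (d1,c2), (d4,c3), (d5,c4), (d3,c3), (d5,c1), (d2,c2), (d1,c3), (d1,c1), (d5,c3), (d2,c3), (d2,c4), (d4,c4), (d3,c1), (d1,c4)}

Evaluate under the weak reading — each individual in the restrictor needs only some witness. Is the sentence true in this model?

"it" takes "a clue" as antecedent — a donkey pronoun bound across the clause boundary.
Weak reading: every detective d with some noticed-clue has at least one noticed-clue c such that logged(d,c).
Per detective: d1:✓  d2:✓  d3:✓  d4:✓  d5:✓
Every detective in the restrictor has a witness.

True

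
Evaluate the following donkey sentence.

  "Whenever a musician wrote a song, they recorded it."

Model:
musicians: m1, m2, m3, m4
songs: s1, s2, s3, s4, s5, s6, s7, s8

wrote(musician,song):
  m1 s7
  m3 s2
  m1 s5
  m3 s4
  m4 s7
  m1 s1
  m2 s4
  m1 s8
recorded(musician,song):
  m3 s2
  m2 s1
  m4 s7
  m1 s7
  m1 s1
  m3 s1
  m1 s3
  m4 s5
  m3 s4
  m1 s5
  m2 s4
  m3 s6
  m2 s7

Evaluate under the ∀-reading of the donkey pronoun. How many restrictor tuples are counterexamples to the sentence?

1

"it" takes "a song" as antecedent — a donkey pronoun bound across the clause boundary.
Strong reading: for every (m,s) with wrote(m,s), recorded(m,s).
Restrictor pairs: (m1,s1) ✓  (m1,s5) ✓  (m1,s7) ✓  (m1,s8) ✗  (m2,s4) ✓  (m3,s2) ✓  (m3,s4) ✓  (m4,s7) ✓
Counterexamples (restrictor pairs failing the scope): 1.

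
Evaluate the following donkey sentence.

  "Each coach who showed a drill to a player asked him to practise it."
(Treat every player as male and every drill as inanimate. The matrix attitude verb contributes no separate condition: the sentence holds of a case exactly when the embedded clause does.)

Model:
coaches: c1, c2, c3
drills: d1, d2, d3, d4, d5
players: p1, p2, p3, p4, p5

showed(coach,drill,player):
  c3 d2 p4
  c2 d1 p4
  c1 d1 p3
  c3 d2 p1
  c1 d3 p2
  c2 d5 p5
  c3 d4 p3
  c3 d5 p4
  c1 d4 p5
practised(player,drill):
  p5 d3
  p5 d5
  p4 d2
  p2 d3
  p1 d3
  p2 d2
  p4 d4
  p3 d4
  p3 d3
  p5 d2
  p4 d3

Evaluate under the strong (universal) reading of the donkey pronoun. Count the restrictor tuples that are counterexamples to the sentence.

5

"him" takes "a player" as antecedent and "it" takes "a drill"; both are donkey pronouns co-varying with the restrictor.
Strong reading: for every (c,d,p) with showed(c,d,p), practised(p,d).
Restrictor triples: (c1,d1,p3)→practised(p3,d1) ✗  (c1,d3,p2)→practised(p2,d3) ✓  (c1,d4,p5)→practised(p5,d4) ✗  (c2,d1,p4)→practised(p4,d1) ✗  (c2,d5,p5)→practised(p5,d5) ✓  (c3,d2,p1)→practised(p1,d2) ✗  (c3,d2,p4)→practised(p4,d2) ✓  (c3,d4,p3)→practised(p3,d4) ✓  (c3,d5,p4)→practised(p4,d5) ✗
Counterexamples (restrictor triples failing the scope): 5.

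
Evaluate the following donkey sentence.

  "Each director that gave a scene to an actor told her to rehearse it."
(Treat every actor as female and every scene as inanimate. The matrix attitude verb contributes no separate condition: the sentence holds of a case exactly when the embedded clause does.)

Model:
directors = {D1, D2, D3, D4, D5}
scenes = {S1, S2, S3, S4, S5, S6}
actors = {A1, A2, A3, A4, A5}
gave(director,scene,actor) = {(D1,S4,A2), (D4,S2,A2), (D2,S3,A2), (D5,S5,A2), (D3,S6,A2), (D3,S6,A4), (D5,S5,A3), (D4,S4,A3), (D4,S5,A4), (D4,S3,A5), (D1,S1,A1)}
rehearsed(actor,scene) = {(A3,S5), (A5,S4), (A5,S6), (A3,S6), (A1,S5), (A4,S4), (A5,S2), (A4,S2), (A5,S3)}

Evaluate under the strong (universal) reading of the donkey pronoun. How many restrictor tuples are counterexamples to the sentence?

9

"her" takes "an actor" as antecedent and "it" takes "a scene"; both are donkey pronouns co-varying with the restrictor.
Strong reading: for every (d,s,a) with gave(d,s,a), rehearsed(a,s).
Restrictor triples: (D1,S1,A1)→rehearsed(A1,S1) ✗  (D1,S4,A2)→rehearsed(A2,S4) ✗  (D2,S3,A2)→rehearsed(A2,S3) ✗  (D3,S6,A2)→rehearsed(A2,S6) ✗  (D3,S6,A4)→rehearsed(A4,S6) ✗  (D4,S2,A2)→rehearsed(A2,S2) ✗  (D4,S3,A5)→rehearsed(A5,S3) ✓  (D4,S4,A3)→rehearsed(A3,S4) ✗  (D4,S5,A4)→rehearsed(A4,S5) ✗  (D5,S5,A2)→rehearsed(A2,S5) ✗  (D5,S5,A3)→rehearsed(A3,S5) ✓
Counterexamples (restrictor triples failing the scope): 9.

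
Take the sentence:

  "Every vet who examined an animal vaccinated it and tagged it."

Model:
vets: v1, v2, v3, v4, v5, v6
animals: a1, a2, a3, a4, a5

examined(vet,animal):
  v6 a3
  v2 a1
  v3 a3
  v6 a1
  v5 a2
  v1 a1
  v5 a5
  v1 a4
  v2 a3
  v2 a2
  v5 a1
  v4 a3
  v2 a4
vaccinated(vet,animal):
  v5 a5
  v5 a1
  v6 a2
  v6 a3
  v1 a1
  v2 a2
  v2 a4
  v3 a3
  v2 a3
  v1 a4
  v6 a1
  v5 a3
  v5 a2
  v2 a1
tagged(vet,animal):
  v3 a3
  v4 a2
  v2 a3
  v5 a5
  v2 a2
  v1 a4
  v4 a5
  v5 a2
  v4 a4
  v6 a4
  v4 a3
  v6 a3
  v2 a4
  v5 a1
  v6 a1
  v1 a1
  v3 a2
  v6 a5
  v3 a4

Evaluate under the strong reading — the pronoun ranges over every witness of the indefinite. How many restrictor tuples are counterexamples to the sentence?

"it" takes "an animal" as antecedent — a donkey pronoun bound across the clause boundary.
Strong reading: for every (v,a) with examined(v,a), vaccinated(v,a) ∧ tagged(v,a).
Restrictor pairs: (v1,a1) ✓  (v1,a4) ✓  (v2,a1) ✗  (v2,a2) ✓  (v2,a3) ✓  (v2,a4) ✓  (v3,a3) ✓  (v4,a3) ✗  (v5,a1) ✓  (v5,a2) ✓  (v5,a5) ✓  (v6,a1) ✓  (v6,a3) ✓
Counterexamples (restrictor pairs failing the scope): 2.

2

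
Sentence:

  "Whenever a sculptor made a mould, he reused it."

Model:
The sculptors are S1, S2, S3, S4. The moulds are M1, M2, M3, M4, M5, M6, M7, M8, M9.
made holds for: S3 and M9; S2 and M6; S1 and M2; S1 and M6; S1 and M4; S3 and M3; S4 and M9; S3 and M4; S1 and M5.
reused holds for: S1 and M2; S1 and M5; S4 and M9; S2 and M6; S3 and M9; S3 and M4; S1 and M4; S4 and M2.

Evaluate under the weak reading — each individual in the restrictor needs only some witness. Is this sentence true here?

True

"it" takes "a mould" as antecedent — a donkey pronoun bound across the clause boundary.
Weak reading: every sculptor s with some made-mould has at least one made-mould m such that reused(s,m).
Per sculptor: S1:✓  S2:✓  S3:✓  S4:✓
Every sculptor in the restrictor has a witness.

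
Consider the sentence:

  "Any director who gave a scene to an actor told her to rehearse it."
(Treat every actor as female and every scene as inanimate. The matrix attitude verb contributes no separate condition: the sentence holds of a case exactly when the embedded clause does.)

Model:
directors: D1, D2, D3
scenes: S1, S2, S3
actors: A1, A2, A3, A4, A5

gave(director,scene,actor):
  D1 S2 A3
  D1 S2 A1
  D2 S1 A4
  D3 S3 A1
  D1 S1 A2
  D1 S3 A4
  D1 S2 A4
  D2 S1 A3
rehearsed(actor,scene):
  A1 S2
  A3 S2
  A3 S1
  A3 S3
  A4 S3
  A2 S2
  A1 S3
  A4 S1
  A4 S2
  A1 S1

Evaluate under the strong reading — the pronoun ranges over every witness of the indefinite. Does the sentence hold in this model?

False

"her" takes "an actor" as antecedent and "it" takes "a scene"; both are donkey pronouns co-varying with the restrictor.
Strong reading: for every (d,s,a) with gave(d,s,a), rehearsed(a,s).
Restrictor triples: (D1,S1,A2)→rehearsed(A2,S1) ✗  (D1,S2,A1)→rehearsed(A1,S2) ✓  (D1,S2,A3)→rehearsed(A3,S2) ✓  (D1,S2,A4)→rehearsed(A4,S2) ✓  (D1,S3,A4)→rehearsed(A4,S3) ✓  (D2,S1,A3)→rehearsed(A3,S1) ✓  (D2,S1,A4)→rehearsed(A4,S1) ✓  (D3,S3,A1)→rehearsed(A1,S3) ✓
Counterexample: (D1,S1,A2) — rehearsed(A2,S1) does not hold.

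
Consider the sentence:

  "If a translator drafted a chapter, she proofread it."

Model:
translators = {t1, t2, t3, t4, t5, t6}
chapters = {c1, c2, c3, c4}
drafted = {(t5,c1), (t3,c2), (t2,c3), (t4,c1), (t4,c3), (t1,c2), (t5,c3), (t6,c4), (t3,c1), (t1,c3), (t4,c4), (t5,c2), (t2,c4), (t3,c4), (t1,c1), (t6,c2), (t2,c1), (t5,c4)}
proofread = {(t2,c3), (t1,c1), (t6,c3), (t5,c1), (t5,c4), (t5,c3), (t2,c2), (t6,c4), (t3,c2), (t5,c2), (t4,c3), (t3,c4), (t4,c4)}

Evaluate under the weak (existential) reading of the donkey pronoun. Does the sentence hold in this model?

"it" takes "a chapter" as antecedent — a donkey pronoun bound across the clause boundary.
Weak reading: every translator t with some drafted-chapter has at least one drafted-chapter c such that proofread(t,c).
Per translator: t1:✓  t2:✓  t3:✓  t4:✓  t5:✓  t6:✓
Every translator in the restrictor has a witness.

True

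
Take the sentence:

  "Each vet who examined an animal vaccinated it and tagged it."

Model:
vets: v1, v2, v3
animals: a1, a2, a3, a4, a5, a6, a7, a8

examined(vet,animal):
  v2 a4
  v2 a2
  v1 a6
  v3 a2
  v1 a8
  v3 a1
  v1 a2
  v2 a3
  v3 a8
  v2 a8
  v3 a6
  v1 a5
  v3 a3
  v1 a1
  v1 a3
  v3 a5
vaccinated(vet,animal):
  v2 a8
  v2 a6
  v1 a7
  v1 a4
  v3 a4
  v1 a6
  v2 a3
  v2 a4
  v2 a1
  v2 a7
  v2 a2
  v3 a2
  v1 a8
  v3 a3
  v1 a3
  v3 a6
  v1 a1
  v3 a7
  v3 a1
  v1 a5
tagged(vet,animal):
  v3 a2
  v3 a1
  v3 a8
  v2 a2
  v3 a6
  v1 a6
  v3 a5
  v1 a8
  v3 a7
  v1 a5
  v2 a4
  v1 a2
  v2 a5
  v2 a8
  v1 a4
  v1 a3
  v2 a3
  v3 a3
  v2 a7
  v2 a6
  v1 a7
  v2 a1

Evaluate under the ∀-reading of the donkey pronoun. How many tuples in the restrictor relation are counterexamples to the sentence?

"it" takes "an animal" as antecedent — a donkey pronoun bound across the clause boundary.
Strong reading: for every (v,a) with examined(v,a), vaccinated(v,a) ∧ tagged(v,a).
Restrictor pairs: (v1,a1) ✗  (v1,a2) ✗  (v1,a3) ✓  (v1,a5) ✓  (v1,a6) ✓  (v1,a8) ✓  (v2,a2) ✓  (v2,a3) ✓  (v2,a4) ✓  (v2,a8) ✓  (v3,a1) ✓  (v3,a2) ✓  (v3,a3) ✓  (v3,a5) ✗  (v3,a6) ✓  (v3,a8) ✗
Counterexamples (restrictor pairs failing the scope): 4.

4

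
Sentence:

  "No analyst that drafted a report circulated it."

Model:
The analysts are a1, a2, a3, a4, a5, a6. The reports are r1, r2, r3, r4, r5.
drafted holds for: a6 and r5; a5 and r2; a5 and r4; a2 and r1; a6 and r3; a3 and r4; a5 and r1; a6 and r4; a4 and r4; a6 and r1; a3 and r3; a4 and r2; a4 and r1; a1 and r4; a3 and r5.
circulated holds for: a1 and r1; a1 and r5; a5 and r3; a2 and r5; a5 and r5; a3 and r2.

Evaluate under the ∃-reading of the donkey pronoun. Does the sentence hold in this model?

True

"it" takes "a report" as antecedent — a donkey pronoun bound across the clause boundary.
Truth condition: for no (a,r) with drafted(a,r) does circulated(a,r) hold.
Restrictor pairs — does the scope hold? (a1,r4):fails  (a2,r1):fails  (a3,r3):fails  (a3,r4):fails  (a3,r5):fails  (a4,r1):fails  (a4,r2):fails  (a4,r4):fails  (a5,r1):fails  (a5,r2):fails  (a5,r4):fails  (a6,r1):fails  (a6,r3):fails  (a6,r4):fails  (a6,r5):fails
Scope holds for no restrictor pair, so the sentence is true.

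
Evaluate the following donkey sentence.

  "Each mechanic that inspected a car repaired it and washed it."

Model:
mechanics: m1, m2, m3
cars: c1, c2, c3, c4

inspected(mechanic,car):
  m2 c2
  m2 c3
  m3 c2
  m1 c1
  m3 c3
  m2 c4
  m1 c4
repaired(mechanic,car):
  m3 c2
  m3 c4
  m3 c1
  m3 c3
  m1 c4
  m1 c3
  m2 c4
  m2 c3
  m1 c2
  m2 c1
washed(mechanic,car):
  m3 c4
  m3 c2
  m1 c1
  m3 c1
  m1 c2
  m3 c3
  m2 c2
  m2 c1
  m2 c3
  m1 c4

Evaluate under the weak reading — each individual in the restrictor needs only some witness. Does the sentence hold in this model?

"it" takes "a car" as antecedent — a donkey pronoun bound across the clause boundary.
Weak reading: every mechanic m with some inspected-car has at least one inspected-car c such that repaired(m,c) ∧ washed(m,c).
Per mechanic: m1:✓  m2:✓  m3:✓
Every mechanic in the restrictor has a witness.

True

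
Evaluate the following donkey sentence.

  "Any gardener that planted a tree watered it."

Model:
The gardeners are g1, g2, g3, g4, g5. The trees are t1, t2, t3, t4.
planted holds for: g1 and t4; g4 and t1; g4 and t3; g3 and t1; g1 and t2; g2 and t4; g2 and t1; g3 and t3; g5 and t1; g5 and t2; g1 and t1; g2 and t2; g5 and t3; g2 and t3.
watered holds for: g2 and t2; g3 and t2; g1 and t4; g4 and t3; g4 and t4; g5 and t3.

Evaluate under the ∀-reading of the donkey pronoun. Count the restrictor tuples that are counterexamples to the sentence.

10

"it" takes "a tree" as antecedent — a donkey pronoun bound across the clause boundary.
Strong reading: for every (g,t) with planted(g,t), watered(g,t).
Restrictor pairs: (g1,t1) ✗  (g1,t2) ✗  (g1,t4) ✓  (g2,t1) ✗  (g2,t2) ✓  (g2,t3) ✗  (g2,t4) ✗  (g3,t1) ✗  (g3,t3) ✗  (g4,t1) ✗  (g4,t3) ✓  (g5,t1) ✗  (g5,t2) ✗  (g5,t3) ✓
Counterexamples (restrictor pairs failing the scope): 10.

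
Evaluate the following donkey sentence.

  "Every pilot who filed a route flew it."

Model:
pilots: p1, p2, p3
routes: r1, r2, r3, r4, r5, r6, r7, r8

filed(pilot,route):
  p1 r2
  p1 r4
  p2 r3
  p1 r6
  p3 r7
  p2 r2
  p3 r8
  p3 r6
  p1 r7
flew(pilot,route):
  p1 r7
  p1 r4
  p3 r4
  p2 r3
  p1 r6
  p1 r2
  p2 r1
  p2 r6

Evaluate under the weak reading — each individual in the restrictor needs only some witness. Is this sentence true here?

"it" takes "a route" as antecedent — a donkey pronoun bound across the clause boundary.
Weak reading: every pilot p with some filed-route has at least one filed-route r such that flew(p,r).
Per pilot: p1:✓  p2:✓  p3:✗
p3 has no witness among its filed-routes.

False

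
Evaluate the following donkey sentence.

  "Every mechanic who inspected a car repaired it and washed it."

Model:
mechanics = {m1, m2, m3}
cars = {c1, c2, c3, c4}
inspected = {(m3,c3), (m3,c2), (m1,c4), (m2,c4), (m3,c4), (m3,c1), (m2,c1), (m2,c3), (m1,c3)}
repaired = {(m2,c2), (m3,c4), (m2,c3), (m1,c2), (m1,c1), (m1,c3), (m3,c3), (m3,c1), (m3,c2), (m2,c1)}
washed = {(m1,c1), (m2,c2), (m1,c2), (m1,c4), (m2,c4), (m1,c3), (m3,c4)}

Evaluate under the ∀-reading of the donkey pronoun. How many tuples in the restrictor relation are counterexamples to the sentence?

7

"it" takes "a car" as antecedent — a donkey pronoun bound across the clause boundary.
Strong reading: for every (m,c) with inspected(m,c), repaired(m,c) ∧ washed(m,c).
Restrictor pairs: (m1,c3) ✓  (m1,c4) ✗  (m2,c1) ✗  (m2,c3) ✗  (m2,c4) ✗  (m3,c1) ✗  (m3,c2) ✗  (m3,c3) ✗  (m3,c4) ✓
Counterexamples (restrictor pairs failing the scope): 7.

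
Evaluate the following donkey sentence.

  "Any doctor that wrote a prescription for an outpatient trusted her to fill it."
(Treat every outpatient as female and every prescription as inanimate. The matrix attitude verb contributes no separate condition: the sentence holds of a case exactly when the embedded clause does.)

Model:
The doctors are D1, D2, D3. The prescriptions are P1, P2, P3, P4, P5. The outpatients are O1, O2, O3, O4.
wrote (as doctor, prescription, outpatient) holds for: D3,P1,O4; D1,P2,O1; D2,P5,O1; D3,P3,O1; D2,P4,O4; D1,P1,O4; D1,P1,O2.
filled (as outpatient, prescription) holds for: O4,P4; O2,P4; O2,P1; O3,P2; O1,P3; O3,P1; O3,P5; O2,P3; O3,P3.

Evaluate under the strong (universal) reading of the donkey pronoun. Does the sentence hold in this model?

False

"her" takes "an outpatient" as antecedent and "it" takes "a prescription"; both are donkey pronouns co-varying with the restrictor.
Strong reading: for every (d,p,o) with wrote(d,p,o), filled(o,p).
Restrictor triples: (D1,P1,O2)→filled(O2,P1) ✓  (D1,P1,O4)→filled(O4,P1) ✗  (D1,P2,O1)→filled(O1,P2) ✗  (D2,P4,O4)→filled(O4,P4) ✓  (D2,P5,O1)→filled(O1,P5) ✗  (D3,P1,O4)→filled(O4,P1) ✗  (D3,P3,O1)→filled(O1,P3) ✓
Counterexample: (D1,P1,O4) — filled(O4,P1) does not hold.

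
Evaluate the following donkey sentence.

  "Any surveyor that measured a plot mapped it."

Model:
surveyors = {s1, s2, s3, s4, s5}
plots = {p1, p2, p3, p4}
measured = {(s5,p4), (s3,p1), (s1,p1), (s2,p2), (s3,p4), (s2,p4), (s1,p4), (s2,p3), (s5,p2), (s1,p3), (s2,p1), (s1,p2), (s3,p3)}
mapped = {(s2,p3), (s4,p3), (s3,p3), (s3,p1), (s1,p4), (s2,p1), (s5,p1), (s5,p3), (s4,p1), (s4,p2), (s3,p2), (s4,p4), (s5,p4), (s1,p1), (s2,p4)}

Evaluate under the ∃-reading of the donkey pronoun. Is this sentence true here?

"it" takes "a plot" as antecedent — a donkey pronoun bound across the clause boundary.
Weak reading: every surveyor s with some measured-plot has at least one measured-plot p such that mapped(s,p).
Per surveyor: s1:✓  s2:✓  s3:✓  s5:✓
Every surveyor in the restrictor has a witness.

True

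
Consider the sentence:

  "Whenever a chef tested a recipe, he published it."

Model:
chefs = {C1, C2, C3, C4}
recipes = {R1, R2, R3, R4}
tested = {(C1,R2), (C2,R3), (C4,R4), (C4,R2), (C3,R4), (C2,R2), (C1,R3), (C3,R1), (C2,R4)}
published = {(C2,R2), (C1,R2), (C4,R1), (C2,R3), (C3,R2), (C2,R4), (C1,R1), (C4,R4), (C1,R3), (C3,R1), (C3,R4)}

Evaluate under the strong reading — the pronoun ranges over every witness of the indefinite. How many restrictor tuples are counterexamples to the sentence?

1

"it" takes "a recipe" as antecedent — a donkey pronoun bound across the clause boundary.
Strong reading: for every (c,r) with tested(c,r), published(c,r).
Restrictor pairs: (C1,R2) ✓  (C1,R3) ✓  (C2,R2) ✓  (C2,R3) ✓  (C2,R4) ✓  (C3,R1) ✓  (C3,R4) ✓  (C4,R2) ✗  (C4,R4) ✓
Counterexamples (restrictor pairs failing the scope): 1.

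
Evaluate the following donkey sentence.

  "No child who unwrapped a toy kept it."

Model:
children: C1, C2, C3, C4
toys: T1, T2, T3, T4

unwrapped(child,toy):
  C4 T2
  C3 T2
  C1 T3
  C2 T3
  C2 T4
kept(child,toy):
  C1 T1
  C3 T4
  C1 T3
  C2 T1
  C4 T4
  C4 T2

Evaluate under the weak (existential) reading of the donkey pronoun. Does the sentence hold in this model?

False

"it" takes "a toy" as antecedent — a donkey pronoun bound across the clause boundary.
Truth condition: for no (c,t) with unwrapped(c,t) does kept(c,t) hold.
Restrictor pairs — does the scope hold? (C1,T3):holds  (C2,T3):fails  (C2,T4):fails  (C3,T2):fails  (C4,T2):holds
Scope holds for 2 pair(s), so the sentence is false.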